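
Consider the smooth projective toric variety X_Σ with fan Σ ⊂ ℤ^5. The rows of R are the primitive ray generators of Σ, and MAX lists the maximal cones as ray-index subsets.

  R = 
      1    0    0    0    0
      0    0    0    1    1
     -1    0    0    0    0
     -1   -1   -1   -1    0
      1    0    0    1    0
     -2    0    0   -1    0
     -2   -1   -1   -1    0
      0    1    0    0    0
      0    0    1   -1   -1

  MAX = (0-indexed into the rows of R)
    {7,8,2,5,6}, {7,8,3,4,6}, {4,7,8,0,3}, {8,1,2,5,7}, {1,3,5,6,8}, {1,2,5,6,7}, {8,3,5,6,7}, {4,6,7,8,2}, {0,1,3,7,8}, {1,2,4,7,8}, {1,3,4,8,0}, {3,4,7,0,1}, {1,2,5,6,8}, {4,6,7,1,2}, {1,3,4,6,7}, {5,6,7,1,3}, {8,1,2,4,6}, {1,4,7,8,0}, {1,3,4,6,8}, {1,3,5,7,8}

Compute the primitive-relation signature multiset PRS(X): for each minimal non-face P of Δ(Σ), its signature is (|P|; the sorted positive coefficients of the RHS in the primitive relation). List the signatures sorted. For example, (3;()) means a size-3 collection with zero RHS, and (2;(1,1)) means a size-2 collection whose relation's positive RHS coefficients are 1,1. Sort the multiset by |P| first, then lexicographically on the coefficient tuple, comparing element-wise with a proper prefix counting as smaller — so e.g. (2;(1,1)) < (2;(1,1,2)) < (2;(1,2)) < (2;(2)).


7 collections generate NE(X_Σ); each relation:

  P={0,2}:  v_{0} + v_{2} = 0  so sig = (2;())
  P={0,6}:  v_{0} + v_{6} = v_{3}  so sig = (2;(1))
  P={2,3}:  v_{2} + v_{3} = v_{6}  so sig = (2;(1))
  P={4,5}:  v_{4} + v_{5} = v_{2}  so sig = (2;(1))
  P={0,5}:  v_{0} + v_{5} = v_{1} + v_{3} + v_{7} + v_{8}  so sig = (2;(1,1,1,1))
  P={1,6,7,8}:  v_{1} + v_{6} + v_{7} + v_{8} = v_{5}  so sig = (4;(1))
  P={1,3,4,7,8}:  v_{1} + v_{3} + v_{4} + v_{7} + v_{8} = 0  so sig = (5;())

so the primitive-relation signature multiset is
    |P|=2: 5 collections, coeffs (), (1), (1), (1), (1,1,1,1)
    |P|=4: 1 collection, coeffs (1)
    |P|=5: 1 collection, coeffs ()


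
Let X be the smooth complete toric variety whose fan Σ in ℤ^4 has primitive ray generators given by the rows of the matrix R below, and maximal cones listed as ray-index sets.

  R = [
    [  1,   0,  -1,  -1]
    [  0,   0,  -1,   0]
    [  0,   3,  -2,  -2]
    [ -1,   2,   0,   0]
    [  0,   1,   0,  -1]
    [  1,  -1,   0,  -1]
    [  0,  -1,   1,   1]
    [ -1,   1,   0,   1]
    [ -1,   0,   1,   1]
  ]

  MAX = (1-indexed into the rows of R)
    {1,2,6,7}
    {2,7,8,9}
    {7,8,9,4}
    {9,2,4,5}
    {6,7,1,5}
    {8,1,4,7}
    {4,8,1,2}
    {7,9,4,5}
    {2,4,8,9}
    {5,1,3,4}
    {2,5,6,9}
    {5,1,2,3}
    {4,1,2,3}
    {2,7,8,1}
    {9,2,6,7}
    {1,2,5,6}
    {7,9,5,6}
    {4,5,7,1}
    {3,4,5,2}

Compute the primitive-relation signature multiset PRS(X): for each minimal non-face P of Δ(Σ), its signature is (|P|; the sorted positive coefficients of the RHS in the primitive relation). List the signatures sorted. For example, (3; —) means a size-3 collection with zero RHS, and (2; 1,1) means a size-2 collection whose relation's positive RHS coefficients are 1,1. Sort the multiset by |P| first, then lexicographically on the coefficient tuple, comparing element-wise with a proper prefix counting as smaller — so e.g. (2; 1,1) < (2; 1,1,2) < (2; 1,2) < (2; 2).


Σ has 11 primitive collections:

  P = {1,9}:  v_{1} + v_{9} = 0  so sig = (2; —)
  P = {6,8}:  v_{6} + v_{8} = 0  so sig = (2; —)
  P = {4,6}:  v_{4} + v_{6} = v_{5}  so sig = (2; 1)
  P = {5,8}:  v_{5} + v_{8} = v_{4}  so sig = (2; 1)
  P = {3,7}:  v_{3} + v_{7} = v_{1} + v_{4}  so sig = (2; 1,1)
  P = {3,9}:  v_{3} + v_{9} = v_{2} + v_{4} + v_{5}  so sig = (2; 1,1,1)
  P = {3,6}:  v_{3} + v_{6} = v_{1} + v_{2} + 2·v_{5}  so sig = (2; 1,1,2)
  P = {3,8}:  v_{3} + v_{8} = v_{1} + v_{2} + 2·v_{4}  so sig = (2; 1,1,2)
  P = {2,5,7}:  v_{2} + v_{5} + v_{7} = 0  so sig = (3; —)
  P = {2,4,7}:  v_{2} + v_{4} + v_{7} = v_{8}  so sig = (3; 1)
  P = {1,2,4,5}:  v_{1} + v_{2} + v_{4} + v_{5} = v_{3}  so sig = (4; 1)

Sorted signature multiset PRS(X):
    |P|=2: 8 collections, coeffs (), (), (1), (1), (1,1), (1,1,1), (1,1,2), (1,1,2)
    |P|=3: 2 collections, coeffs (), (1)
    |P|=4: 1 collection, coeffs (1)


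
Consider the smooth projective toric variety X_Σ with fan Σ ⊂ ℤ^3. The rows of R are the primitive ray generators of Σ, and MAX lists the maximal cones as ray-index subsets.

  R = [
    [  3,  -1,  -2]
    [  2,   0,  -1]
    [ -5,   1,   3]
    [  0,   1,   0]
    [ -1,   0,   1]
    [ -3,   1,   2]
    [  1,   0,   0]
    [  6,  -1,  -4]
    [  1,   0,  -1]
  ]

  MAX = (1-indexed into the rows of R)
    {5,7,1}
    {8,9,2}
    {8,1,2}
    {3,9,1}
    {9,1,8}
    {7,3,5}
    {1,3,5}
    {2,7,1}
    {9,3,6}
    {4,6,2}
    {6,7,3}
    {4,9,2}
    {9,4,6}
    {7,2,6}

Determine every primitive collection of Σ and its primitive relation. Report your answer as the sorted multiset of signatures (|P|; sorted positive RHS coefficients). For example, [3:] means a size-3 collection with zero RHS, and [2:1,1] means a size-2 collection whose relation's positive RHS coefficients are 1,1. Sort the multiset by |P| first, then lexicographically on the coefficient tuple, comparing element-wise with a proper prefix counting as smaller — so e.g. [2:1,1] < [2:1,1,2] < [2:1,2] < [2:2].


18 minimal non-faces of Δ(Σ) (on 9 rays):

  P={1,6}:  v_{1} + v_{6} = 0 — sig = [2:]
  P={5,9}:  v_{5} + v_{9} = 0 — sig = [2:]
  P={2,3}:  v_{2} + v_{3} = v_{6} — sig = [2:1]
  P={2,5}:  v_{2} + v_{5} = v_{7} — sig = [2:1]
  P={3,8}:  v_{3} + v_{8} = v_{9} — sig = [2:1]
  P={7,9}:  v_{7} + v_{9} = v_{2} — sig = [2:1]
  P={1,4}:  v_{1} + v_{4} = v_{2} + v_{9} — sig = [2:1,1]
  P={4,5}:  v_{4} + v_{5} = v_{2} + v_{6} — sig = [2:1,1]
  P={5,6}:  v_{5} + v_{6} = v_{3} + v_{7} — sig = [2:1,1]
  P={5,8}:  v_{5} + v_{8} = v_{1} + v_{2} — sig = [2:1,1]
  P={6,8}:  v_{6} + v_{8} = v_{2} + v_{9} — sig = [2:1,1]
  P={3,4}:  v_{3} + v_{4} = 2·v_{6} + v_{9} — sig = [2:1,2]
  P={4,7}:  v_{4} + v_{7} = 2·v_{2} + v_{6} — sig = [2:1,2]
  P={7,8}:  v_{7} + v_{8} = v_{1} + 2·v_{2} — sig = [2:1,2]
  P={4,8}:  v_{4} + v_{8} = 2·v_{2} + 2·v_{9} — sig = [2:2,2]
  P={1,2,9}:  v_{1} + v_{2} + v_{9} = v_{8} — sig = [3:1]
  P={1,3,7}:  v_{1} + v_{3} + v_{7} = v_{5} — sig = [3:1]
  P={2,6,9}:  v_{2} + v_{6} + v_{9} = v_{4} — sig = [3:1]

Sorted signature multiset PRS(X):
    [2:]
    [2:]
    [2:1]
    [2:1]
    [2:1]
    [2:1]
    [2:1,1]
    [2:1,1]
    [2:1,1]
    [2:1,1]
    [2:1,1]
    [2:1,2]
    [2:1,2]
    [2:1,2]
    [2:2,2]
    [3:1]
    [3:1]
    [3:1]


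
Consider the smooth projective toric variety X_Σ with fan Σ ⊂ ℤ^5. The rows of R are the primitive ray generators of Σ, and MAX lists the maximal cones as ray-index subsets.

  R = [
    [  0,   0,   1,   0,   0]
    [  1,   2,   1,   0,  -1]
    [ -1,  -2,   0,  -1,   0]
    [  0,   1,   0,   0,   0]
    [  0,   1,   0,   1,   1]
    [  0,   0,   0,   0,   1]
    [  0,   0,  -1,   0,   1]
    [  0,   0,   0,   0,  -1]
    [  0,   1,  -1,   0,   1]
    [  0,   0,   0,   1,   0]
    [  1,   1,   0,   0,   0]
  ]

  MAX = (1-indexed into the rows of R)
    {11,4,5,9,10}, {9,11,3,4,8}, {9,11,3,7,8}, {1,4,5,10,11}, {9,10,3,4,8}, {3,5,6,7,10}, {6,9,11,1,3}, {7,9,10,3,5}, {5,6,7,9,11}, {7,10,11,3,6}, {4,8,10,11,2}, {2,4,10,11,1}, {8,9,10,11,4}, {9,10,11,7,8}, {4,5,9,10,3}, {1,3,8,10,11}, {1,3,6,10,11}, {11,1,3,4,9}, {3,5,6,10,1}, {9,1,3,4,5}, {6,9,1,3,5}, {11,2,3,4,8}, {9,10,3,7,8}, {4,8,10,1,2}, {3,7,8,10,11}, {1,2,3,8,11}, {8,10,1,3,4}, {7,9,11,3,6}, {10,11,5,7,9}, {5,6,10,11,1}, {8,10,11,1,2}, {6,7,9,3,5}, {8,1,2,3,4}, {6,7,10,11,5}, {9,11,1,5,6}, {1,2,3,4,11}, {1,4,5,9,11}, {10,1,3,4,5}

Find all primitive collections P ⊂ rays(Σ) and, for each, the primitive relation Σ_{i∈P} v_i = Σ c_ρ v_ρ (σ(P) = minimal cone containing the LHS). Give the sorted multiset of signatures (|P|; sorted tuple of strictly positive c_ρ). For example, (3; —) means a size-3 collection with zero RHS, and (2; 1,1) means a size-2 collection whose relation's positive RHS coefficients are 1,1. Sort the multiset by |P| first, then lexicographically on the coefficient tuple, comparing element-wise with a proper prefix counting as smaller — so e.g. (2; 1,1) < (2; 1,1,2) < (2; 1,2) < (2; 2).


Σ has 17 primitive collections:

  • {6,8}:  v_{6} + v_{8} = 0  ⟹  sig = (2; —)
  • {1,7}:  v_{1} + v_{7} = v_{6}  ⟹  sig = (2; 1)
  • {4,7}:  v_{4} + v_{7} = v_{9}  ⟹  sig = (2; 1)
  • {2,7}:  v_{2} + v_{7} = v_{4} + v_{11}  ⟹  sig = (2; 1,1)
  • {4,6}:  v_{4} + v_{6} = v_{1} + v_{9}  ⟹  sig = (2; 1,1)
  • {5,8}:  v_{5} + v_{8} = v_{4} + v_{10}  ⟹  sig = (2; 1,1)
  • {2,6}:  v_{2} + v_{6} = v_{1} + v_{4} + v_{11}  ⟹  sig = (2; 1,1,1)
  • {2,5}:  v_{2} + v_{5} = v_{1} + 2·v_{4} + v_{10} + v_{11}  ⟹  sig = (2; 1,1,1,2)
  • {2,9}:  v_{2} + v_{9} = 2·v_{4} + v_{11}  ⟹  sig = (2; 1,2)
  • {1,8,9}:  v_{1} + v_{8} + v_{9} = v_{4}  ⟹  sig = (3; 1)
  • {1,9,10}:  v_{1} + v_{9} + v_{10} = v_{5}  ⟹  sig = (3; 1)
  • {3,5,11}:  v_{3} + v_{5} + v_{11} = v_{6}  ⟹  sig = (3; 1)
  • {2,3,10}:  v_{2} + v_{3} + v_{10} = v_{1} + v_{8}  ⟹  sig = (3; 1,1)
  • {6,9,10}:  v_{6} + v_{9} + v_{10} = v_{5} + v_{7}  ⟹  sig = (3; 1,1)
  • {3,4,10,11}:  v_{3} + v_{4} + v_{10} + v_{11} = 0  ⟹  sig = (4; —)
  • {1,4,8,11}:  v_{1} + v_{4} + v_{8} + v_{11} = v_{2}  ⟹  sig = (4; 1)
  • {3,9,10,11}:  v_{3} + v_{9} + v_{10} + v_{11} = v_{7}  ⟹  sig = (4; 1)

Sorted signature multiset PRS(X):
    |P|=2: 9 collections, coeffs (), (1), (1), (1,1), (1,1), (1,1), (1,1,1), (1,1,1,2), (1,2)
    |P|=3: 5 collections, coeffs (1), (1), (1), (1,1), (1,1)
    |P|=4: 3 collections, coeffs (), (1), (1)


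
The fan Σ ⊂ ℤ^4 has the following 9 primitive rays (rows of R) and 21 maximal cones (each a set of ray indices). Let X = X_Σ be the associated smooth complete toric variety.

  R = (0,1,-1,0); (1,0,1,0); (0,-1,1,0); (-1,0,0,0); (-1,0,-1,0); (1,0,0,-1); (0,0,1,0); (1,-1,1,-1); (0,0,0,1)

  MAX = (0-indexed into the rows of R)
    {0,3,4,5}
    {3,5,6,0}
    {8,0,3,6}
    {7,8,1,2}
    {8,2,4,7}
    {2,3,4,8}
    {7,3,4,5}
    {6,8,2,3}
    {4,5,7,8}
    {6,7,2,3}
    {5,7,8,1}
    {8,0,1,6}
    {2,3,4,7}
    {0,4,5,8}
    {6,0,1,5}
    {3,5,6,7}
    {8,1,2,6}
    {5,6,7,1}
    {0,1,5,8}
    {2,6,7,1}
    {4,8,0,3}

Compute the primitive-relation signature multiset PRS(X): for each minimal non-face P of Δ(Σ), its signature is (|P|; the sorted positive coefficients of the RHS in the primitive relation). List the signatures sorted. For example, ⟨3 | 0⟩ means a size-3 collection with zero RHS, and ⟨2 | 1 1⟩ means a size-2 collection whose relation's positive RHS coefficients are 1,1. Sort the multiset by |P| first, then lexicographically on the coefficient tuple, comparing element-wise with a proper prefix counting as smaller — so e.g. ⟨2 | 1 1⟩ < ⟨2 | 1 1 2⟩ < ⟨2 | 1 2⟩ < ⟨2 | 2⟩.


Σ has 10 primitive collections:

  {0,2}:  v_{0} + v_{2} = 0 — sig = ⟨2 | 0⟩
  {1,4}:  v_{1} + v_{4} = 0 — sig = ⟨2 | 0⟩
  {0,7}:  v_{0} + v_{7} = v_{5} — sig = ⟨2 | 1⟩
  {1,3}:  v_{1} + v_{3} = v_{6} — sig = ⟨2 | 1⟩
  {2,5}:  v_{2} + v_{5} = v_{7} — sig = ⟨2 | 1⟩
  {4,6}:  v_{4} + v_{6} = v_{3} — sig = ⟨2 | 1⟩
  {3,5,8}:  v_{3} + v_{5} + v_{8} = 0 — sig = ⟨3 | 0⟩
  {3,7,8}:  v_{3} + v_{7} + v_{8} = v_{2} — sig = ⟨3 | 1⟩
  {5,6,8}:  v_{5} + v_{6} + v_{8} = v_{1} — sig = ⟨3 | 1⟩
  {6,7,8}:  v_{6} + v_{7} + v_{8} = v_{1} + v_{2} — sig = ⟨3 | 1 1⟩

Signatures (|P|; sorted positive RHS coefficients), sorted:
    ⟨2 | 0⟩
    ⟨2 | 0⟩
    ⟨2 | 1⟩
    ⟨2 | 1⟩
    ⟨2 | 1⟩
    ⟨2 | 1⟩
    ⟨3 | 0⟩
    ⟨3 | 1⟩
    ⟨3 | 1⟩
    ⟨3 | 1 1⟩


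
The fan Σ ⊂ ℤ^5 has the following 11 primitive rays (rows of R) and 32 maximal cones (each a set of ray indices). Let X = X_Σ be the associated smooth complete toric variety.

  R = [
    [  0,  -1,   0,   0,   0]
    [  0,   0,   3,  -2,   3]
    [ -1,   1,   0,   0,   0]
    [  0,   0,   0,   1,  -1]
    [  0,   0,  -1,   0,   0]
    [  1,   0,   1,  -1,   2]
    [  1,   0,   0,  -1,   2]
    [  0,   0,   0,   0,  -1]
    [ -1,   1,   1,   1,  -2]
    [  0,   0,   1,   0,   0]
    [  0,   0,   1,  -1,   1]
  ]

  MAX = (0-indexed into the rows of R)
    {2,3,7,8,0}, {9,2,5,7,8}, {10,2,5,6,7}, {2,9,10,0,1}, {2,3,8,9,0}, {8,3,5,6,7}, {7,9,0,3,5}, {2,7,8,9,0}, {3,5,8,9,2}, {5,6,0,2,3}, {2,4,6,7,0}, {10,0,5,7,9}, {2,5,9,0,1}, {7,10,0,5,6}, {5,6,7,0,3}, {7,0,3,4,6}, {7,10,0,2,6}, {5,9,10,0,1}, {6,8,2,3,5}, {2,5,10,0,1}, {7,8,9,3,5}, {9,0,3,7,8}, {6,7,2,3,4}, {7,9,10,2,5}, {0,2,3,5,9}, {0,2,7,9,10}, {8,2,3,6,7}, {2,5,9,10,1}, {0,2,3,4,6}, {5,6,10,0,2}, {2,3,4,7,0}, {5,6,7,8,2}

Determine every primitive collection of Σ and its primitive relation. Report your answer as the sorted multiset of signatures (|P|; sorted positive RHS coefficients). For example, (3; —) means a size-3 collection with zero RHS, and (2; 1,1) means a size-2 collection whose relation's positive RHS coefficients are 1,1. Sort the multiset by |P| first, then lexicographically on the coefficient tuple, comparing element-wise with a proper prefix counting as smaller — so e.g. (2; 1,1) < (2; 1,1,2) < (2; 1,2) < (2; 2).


|primitive collections| = 19. Relations:

  P = {4,9}:  v_{4} + v_{9} = 0 — sig = (2; —)
  P = {3,10}:  v_{3} + v_{10} = v_{9} — sig = (2; 1)
  P = {4,5}:  v_{4} + v_{5} = v_{6} — sig = (2; 1)
  P = {6,9}:  v_{6} + v_{9} = v_{5} — sig = (2; 1)
  P = {4,8}:  v_{4} + v_{8} = v_{2} + v_{3} + v_{7} — sig = (2; 1,1,1)
  P = {1,4}:  v_{1} + v_{4} = v_{0} + v_{2} + v_{5} + v_{10} — sig = (2; 1,1,1,1)
  P = {4,10}:  v_{4} + v_{10} = v_{0} + v_{2} + v_{6} + v_{7} — sig = (2; 1,1,1,1)
  P = {1,3}:  v_{1} + v_{3} = v_{0} + v_{2} + v_{5} + 2·v_{9} — sig = (2; 1,1,1,2)
  P = {1,6}:  v_{1} + v_{6} = v_{0} + v_{2} + 2·v_{5} + v_{10} — sig = (2; 1,1,1,2)
  P = {8,10}:  v_{8} + v_{10} = v_{2} + v_{7} + 2·v_{9} — sig = (2; 1,1,2)
  P = {1,8}:  v_{1} + v_{8} = v_{2} + 3·v_{9} + v_{10} — sig = (2; 1,1,3)
  P = {1,7}:  v_{1} + v_{7} = v_{9} + 2·v_{10} — sig = (2; 1,2)
  P = {0,6,8}:  v_{0} + v_{6} + v_{8} = v_{9} — sig = (3; 1)
  P = {0,5,8}:  v_{0} + v_{5} + v_{8} = 2·v_{9} — sig = (3; 2)
  P = {0,2,5,7}:  v_{0} + v_{2} + v_{5} + v_{7} = v_{10} — sig = (4; 1)
  P = {2,3,7,9}:  v_{2} + v_{3} + v_{7} + v_{9} = v_{8} — sig = (4; 1)
  P = {2,3,5,7}:  v_{2} + v_{3} + v_{5} + v_{7} = v_{6} + v_{8} — sig = (4; 1,1)
  P = {0,2,3,6,7}:  v_{0} + v_{2} + v_{3} + v_{6} + v_{7} = 0 — sig = (5; —)
  P = {0,2,5,9,10}:  v_{0} + v_{2} + v_{5} + v_{9} + v_{10} = v_{1} — sig = (5; 1)

so the primitive-relation signature multiset is
[(2; —), (2; 1), (2; 1), (2; 1), (2; 1,1,1), (2; 1,1,1,1), (2; 1,1,1,1), (2; 1,1,1,2), (2; 1,1,1,2), (2; 1,1,2), (2; 1,1,3), (2; 1,2), (3; 1), (3; 2), (4; 1), (4; 1), (4; 1,1), (5; —), (5; 1)]


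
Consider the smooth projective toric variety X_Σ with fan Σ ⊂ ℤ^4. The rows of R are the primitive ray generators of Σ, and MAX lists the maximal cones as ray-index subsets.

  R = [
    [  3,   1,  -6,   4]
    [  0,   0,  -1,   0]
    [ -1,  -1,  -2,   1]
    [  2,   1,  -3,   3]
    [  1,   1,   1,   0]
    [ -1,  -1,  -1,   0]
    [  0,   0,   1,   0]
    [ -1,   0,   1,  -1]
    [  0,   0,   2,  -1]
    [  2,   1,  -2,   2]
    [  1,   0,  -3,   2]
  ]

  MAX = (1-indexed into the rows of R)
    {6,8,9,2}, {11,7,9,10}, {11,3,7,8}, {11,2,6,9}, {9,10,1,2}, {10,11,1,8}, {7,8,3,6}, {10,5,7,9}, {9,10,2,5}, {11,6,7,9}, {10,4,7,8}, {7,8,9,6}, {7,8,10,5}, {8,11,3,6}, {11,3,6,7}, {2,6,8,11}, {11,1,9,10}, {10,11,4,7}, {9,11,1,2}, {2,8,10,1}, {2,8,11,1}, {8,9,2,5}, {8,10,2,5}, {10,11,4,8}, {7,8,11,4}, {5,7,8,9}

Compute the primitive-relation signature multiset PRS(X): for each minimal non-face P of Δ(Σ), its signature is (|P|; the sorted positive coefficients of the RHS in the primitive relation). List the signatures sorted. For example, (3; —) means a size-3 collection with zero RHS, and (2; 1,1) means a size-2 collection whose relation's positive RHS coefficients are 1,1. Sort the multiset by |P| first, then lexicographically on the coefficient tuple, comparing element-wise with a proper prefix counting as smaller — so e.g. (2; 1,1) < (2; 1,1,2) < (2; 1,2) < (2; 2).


24 collections generate NE(X_Σ); each relation:

  {2,7}:  v_{2} + v_{7} = 0 — sig = (2; —)
  {5,6}:  v_{5} + v_{6} = 0 — sig = (2; —)
  {5,11}:  v_{5} + v_{11} = v_{10} — sig = (2; 1)
  {6,10}:  v_{6} + v_{10} = v_{11} — sig = (2; 1)
  {1,7}:  v_{1} + v_{7} = v_{10} + v_{11} — sig = (2; 1,1)
  {3,9}:  v_{3} + v_{9} = v_{6} + v_{7} — sig = (2; 1,1)
  {4,9}:  v_{4} + v_{9} = v_{7} + v_{10} — sig = (2; 1,1)
  {2,3}:  v_{2} + v_{3} = v_{6} + v_{8} + v_{11} — sig = (2; 1,1,1)
  {2,4}:  v_{2} + v_{4} = v_{8} + v_{10} + v_{11} — sig = (2; 1,1,1)
  {3,5}:  v_{3} + v_{5} = v_{7} + v_{8} + v_{11} — sig = (2; 1,1,1)
  {3,10}:  v_{3} + v_{10} = v_{7} + v_{8} + 2·v_{11} — sig = (2; 1,1,2)
  {4,5}:  v_{4} + v_{5} = v_{7} + v_{8} + 2·v_{10} — sig = (2; 1,1,2)
  {4,6}:  v_{4} + v_{6} = v_{7} + v_{8} + 2·v_{11} — sig = (2; 1,1,2)
  {1,5}:  v_{1} + v_{5} = v_{2} + 2·v_{10} — sig = (2; 1,2)
  {1,6}:  v_{1} + v_{6} = v_{2} + 2·v_{11} — sig = (2; 1,2)
  {1,4}:  v_{1} + v_{4} = v_{8} + 2·v_{10} + 2·v_{11} — sig = (2; 1,2,2)
  {1,3}:  v_{1} + v_{3} = v_{8} + 3·v_{11} — sig = (2; 1,3)
  {3,4}:  v_{3} + v_{4} = 2·v_{7} + 2·v_{8} + 3·v_{11} — sig = (2; 2,2,3)
  {8,9,11}:  v_{8} + v_{9} + v_{11} = 0 — sig = (3; —)
  {2,10,11}:  v_{2} + v_{10} + v_{11} = v_{1} — sig = (3; 1)
  {8,9,10}:  v_{8} + v_{9} + v_{10} = v_{5} — sig = (3; 1)
  {1,8,9}:  v_{1} + v_{8} + v_{9} = v_{2} + v_{10} — sig = (3; 1,1)
  {6,7,8,11}:  v_{6} + v_{7} + v_{8} + v_{11} = v_{3} — sig = (4; 1)
  {7,8,10,11}:  v_{7} + v_{8} + v_{10} + v_{11} = v_{4} — sig = (4; 1)

Sorted signature multiset PRS(X):
{ (2; —) ×2,  (2; 1) ×2,  (2; 1,1) ×3,  (2; 1,1,1) ×3,  (2; 1,1,2) ×3,  (2; 1,2) ×2,  (2; 1,2,2),  (2; 1,3),  (2; 2,2,3),  (3; —),  (3; 1) ×2,  (3; 1,1),  (4; 1) ×2 }


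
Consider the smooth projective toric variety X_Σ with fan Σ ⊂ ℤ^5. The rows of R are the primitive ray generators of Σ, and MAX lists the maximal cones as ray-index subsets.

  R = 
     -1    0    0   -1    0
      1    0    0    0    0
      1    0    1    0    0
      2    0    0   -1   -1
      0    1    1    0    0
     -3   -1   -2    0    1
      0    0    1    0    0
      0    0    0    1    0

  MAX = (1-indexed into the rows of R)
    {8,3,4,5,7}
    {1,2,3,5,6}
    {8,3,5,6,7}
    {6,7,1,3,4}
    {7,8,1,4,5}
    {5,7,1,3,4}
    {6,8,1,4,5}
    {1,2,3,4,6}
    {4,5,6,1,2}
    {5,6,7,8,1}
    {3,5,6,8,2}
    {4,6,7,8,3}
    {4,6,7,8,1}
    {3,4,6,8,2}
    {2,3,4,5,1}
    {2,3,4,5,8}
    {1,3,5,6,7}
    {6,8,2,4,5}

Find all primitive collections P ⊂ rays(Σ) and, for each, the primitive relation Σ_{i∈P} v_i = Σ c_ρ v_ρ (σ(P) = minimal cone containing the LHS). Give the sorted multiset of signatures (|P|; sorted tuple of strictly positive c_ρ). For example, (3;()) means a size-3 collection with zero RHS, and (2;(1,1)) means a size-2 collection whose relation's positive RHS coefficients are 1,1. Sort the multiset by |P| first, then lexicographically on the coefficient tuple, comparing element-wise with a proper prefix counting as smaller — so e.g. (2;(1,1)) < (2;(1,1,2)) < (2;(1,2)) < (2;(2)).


5 minimal non-faces of Δ(Σ) (on 8 rays):

  {2,7}:  v_{2} + v_{7} = v_{3}  ⇒ sig = (2;(1))
  {1,2,8}:  v_{1} + v_{2} + v_{8} = 0  ⇒ sig = (3;())
  {1,3,8}:  v_{1} + v_{3} + v_{8} = v_{7}  ⇒ sig = (3;(1))
  {4,5,6,7}:  v_{4} + v_{5} + v_{6} + v_{7} = v_{1}  ⇒ sig = (4;(1))
  {3,4,5,6}:  v_{3} + v_{4} + v_{5} + v_{6} = v_{1} + v_{2}  ⇒ sig = (4;(1,1))

Hence PRS(X_Σ) =
[(2;(1)), (3;()), (3;(1)), (4;(1)), (4;(1,1))]


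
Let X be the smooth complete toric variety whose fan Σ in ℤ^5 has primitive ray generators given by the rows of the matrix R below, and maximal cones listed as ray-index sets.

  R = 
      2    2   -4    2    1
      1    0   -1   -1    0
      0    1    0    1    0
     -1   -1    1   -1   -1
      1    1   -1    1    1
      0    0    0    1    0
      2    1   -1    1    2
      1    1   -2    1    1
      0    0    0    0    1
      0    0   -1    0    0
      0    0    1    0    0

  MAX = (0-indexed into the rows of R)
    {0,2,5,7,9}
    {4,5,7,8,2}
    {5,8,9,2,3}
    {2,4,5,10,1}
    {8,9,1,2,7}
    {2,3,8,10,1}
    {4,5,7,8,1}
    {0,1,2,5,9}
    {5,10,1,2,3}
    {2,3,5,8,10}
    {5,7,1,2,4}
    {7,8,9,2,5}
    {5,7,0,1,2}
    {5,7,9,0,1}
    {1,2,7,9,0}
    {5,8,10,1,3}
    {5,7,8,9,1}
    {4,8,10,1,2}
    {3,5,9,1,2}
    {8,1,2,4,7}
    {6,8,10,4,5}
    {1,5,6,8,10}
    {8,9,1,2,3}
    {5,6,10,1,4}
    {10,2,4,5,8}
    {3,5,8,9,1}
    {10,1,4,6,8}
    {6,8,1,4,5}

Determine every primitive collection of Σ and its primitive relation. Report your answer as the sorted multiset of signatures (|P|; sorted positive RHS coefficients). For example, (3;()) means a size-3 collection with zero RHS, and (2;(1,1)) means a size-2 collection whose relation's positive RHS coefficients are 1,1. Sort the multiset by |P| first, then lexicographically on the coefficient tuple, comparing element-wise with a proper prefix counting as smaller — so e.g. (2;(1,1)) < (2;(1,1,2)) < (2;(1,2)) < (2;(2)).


|primitive collections| = 17. Relations:

  {3,4}:  v_{3} + v_{4} = 0  so sig = (2;())
  {9,10}:  v_{9} + v_{10} = 0  so sig = (2;())
  {3,7}:  v_{3} + v_{7} = v_{9}  so sig = (2;(1))
  {4,9}:  v_{4} + v_{9} = v_{7}  so sig = (2;(1))
  {7,10}:  v_{7} + v_{10} = v_{4}  so sig = (2;(1))
  {0,10}:  v_{0} + v_{10} = v_{1} + v_{2} + v_{5} + v_{7}  so sig = (2;(1,1,1,1))
  {3,6}:  v_{3} + v_{6} = v_{1} + v_{5} + v_{8} + v_{10}  so sig = (2;(1,1,1,1))
  {6,9}:  v_{6} + v_{9} = v_{1} + v_{4} + v_{5} + v_{8}  so sig = (2;(1,1,1,1))
  {0,3}:  v_{0} + v_{3} = v_{1} + v_{2} + v_{5} + 2·v_{9}  so sig = (2;(1,1,1,2))
  {0,4}:  v_{0} + v_{4} = v_{1} + v_{2} + v_{5} + 2·v_{7}  so sig = (2;(1,1,1,2))
  {0,6}:  v_{0} + v_{6} = v_{1} + 2·v_{4} + v_{5} + v_{7}  so sig = (2;(1,1,1,2))
  {6,7}:  v_{6} + v_{7} = v_{1} + 2·v_{4} + v_{5} + v_{8}  so sig = (2;(1,1,1,2))
  {2,6}:  v_{2} + v_{6} = 2·v_{4} + v_{10}  so sig = (2;(1,2))
  {0,8}:  v_{0} + v_{8} = 2·v_{7}  so sig = (2;(2))
  {1,2,5,8}:  v_{1} + v_{2} + v_{5} + v_{8} = v_{4}  so sig = (4;(1))
  {1,2,5,7,9}:  v_{1} + v_{2} + v_{5} + v_{7} + v_{9} = v_{0}  so sig = (5;(1))
  {1,4,5,8,10}:  v_{1} + v_{4} + v_{5} + v_{8} + v_{10} = v_{6}  so sig = (5;(1))

Signatures (|P|; sorted positive RHS coefficients), sorted:
    |P|=2: 14 collections, coeffs (), (), (1), (1), (1), (1,1,1,1), (1,1,1,1), (1,1,1,1), (1,1,1,2), (1,1,1,2), (1,1,1,2), (1,1,1,2), (1,2), (2)
    |P|=4: 1 collection, coeffs (1)
    |P|=5: 2 collections, coeffs (1), (1)


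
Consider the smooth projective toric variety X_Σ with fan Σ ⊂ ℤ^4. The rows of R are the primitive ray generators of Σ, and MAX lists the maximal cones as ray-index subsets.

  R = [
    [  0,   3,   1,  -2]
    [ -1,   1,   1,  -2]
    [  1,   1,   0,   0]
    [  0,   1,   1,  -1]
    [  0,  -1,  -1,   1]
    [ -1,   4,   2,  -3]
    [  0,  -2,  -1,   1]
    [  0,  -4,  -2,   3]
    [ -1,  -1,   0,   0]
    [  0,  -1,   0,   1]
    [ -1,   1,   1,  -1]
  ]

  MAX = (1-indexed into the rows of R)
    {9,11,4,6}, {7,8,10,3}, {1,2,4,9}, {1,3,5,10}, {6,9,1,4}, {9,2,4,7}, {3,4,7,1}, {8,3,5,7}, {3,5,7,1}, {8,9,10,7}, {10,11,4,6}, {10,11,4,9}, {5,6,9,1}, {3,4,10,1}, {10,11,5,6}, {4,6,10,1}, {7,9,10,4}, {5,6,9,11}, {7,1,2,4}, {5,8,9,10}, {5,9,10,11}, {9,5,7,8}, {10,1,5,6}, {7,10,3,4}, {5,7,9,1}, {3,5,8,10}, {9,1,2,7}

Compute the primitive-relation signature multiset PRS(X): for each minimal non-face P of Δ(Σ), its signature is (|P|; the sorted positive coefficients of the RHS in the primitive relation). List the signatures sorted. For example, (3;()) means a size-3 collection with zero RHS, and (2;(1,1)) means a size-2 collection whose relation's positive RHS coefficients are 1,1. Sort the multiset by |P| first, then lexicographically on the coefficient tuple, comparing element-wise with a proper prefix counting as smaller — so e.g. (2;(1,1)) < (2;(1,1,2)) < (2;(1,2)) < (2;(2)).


22 minimal non-faces of Δ(Σ) (on 11 rays):

  P={3,9}:  v_{3} + v_{9} = 0  so sig = (2;())
  P={4,5}:  v_{4} + v_{5} = 0  so sig = (2;())
  P={1,8}:  v_{1} + v_{8} = v_{5}  so sig = (2;(1))
  P={1,11}:  v_{1} + v_{11} = v_{6}  so sig = (2;(1))
  P={7,11}:  v_{7} + v_{11} = v_{9}  so sig = (2;(1))
  P={2,8}:  v_{2} + v_{8} = v_{7} + v_{9}  so sig = (2;(1,1))
  P={2,10}:  v_{2} + v_{10} = v_{4} + v_{9}  so sig = (2;(1,1))
  P={3,11}:  v_{3} + v_{11} = v_{1} + v_{10}  so sig = (2;(1,1))
  P={4,8}:  v_{4} + v_{8} = v_{7} + v_{10}  so sig = (2;(1,1))
  P={6,7}:  v_{6} + v_{7} = v_{1} + v_{9}  so sig = (2;(1,1))
  P={6,8}:  v_{6} + v_{8} = v_{5} + v_{11}  so sig = (2;(1,1))
  P={2,3}:  v_{2} + v_{3} = v_{1} + v_{4} + v_{7}  so sig = (2;(1,1,1))
  P={2,5}:  v_{2} + v_{5} = v_{1} + v_{7} + v_{9}  so sig = (2;(1,1,1))
  P={8,11}:  v_{8} + v_{11} = v_{5} + v_{9} + v_{10}  so sig = (2;(1,1,1))
  P={2,11}:  v_{2} + v_{11} = v_{1} + v_{4} + 2·v_{9}  so sig = (2;(1,1,2))
  P={3,6}:  v_{3} + v_{6} = 2·v_{1} + v_{10}  so sig = (2;(1,2))
  P={2,6}:  v_{2} + v_{6} = 2·v_{1} + v_{4} + 2·v_{9}  so sig = (2;(1,2,2))
  P={1,7,10}:  v_{1} + v_{7} + v_{10} = 0  so sig = (3;())
  P={1,9,10}:  v_{1} + v_{9} + v_{10} = v_{11}  so sig = (3;(1))
  P={5,7,10}:  v_{5} + v_{7} + v_{10} = v_{8}  so sig = (3;(1))
  P={6,9,10}:  v_{6} + v_{9} + v_{10} = 2·v_{11}  so sig = (3;(2))
  P={1,4,7,9}:  v_{1} + v_{4} + v_{7} + v_{9} = v_{2}  so sig = (4;(1))

Sorted signature multiset PRS(X):
{ (2;()) ×2,  (2;(1)) ×3,  (2;(1,1)) ×6,  (2;(1,1,1)) ×3,  (2;(1,1,2)),  (2;(1,2)),  (2;(1,2,2)),  (3;()),  (3;(1)) ×2,  (3;(2)),  (4;(1)) }


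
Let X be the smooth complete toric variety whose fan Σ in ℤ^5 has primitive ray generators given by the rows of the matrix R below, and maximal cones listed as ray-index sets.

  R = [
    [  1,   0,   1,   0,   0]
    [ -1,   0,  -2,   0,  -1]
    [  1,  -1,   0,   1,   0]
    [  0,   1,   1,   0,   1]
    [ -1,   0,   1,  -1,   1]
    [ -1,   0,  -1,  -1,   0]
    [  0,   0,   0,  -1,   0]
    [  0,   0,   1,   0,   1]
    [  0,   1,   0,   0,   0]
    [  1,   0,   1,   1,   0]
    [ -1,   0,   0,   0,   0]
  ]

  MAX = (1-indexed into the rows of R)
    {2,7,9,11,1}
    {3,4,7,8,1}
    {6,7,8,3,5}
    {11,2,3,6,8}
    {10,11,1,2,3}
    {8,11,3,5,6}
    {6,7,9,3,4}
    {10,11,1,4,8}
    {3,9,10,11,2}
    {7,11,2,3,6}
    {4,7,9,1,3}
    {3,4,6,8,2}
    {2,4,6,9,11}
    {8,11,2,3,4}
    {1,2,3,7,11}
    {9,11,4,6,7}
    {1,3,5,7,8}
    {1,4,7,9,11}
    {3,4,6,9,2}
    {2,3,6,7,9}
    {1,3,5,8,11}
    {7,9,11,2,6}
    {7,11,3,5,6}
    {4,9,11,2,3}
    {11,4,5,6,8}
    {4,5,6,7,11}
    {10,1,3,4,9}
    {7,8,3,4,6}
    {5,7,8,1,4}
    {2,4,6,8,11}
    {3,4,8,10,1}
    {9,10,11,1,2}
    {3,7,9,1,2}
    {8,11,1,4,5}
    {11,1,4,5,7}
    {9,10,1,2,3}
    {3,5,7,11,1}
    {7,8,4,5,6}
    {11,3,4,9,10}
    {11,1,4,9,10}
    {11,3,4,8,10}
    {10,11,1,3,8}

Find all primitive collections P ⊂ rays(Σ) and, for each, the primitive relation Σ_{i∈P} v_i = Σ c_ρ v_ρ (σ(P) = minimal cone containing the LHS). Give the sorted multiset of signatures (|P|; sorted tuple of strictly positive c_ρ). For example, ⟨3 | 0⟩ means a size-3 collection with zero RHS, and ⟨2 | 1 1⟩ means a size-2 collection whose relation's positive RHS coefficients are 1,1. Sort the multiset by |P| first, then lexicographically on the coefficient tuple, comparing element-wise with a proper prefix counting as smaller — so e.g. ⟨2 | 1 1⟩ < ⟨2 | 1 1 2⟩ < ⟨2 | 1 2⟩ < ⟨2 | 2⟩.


Primitive collections (21):

  {6,10}:  v_{6} + v_{10} = 0  →  sig = ⟨2 | 0⟩
  {1,6}:  v_{1} + v_{6} = v_{7}  →  sig = ⟨2 | 1⟩
  {7,10}:  v_{7} + v_{10} = v_{1}  →  sig = ⟨2 | 1⟩
  {8,9}:  v_{8} + v_{9} = v_{4}  →  sig = ⟨2 | 1⟩
  {2,5}:  v_{2} + v_{5} = v_{6} + v_{11}  →  sig = ⟨2 | 1 1⟩
  {5,9}:  v_{5} + v_{9} = v_{4} + v_{7} + v_{11}  →  sig = ⟨2 | 1 1 1⟩
  {5,10}:  v_{5} + v_{10} = v_{1} + v_{8} + v_{11}  →  sig = ⟨2 | 1 1 1⟩
  {1,2,8}:  v_{1} + v_{2} + v_{8} = 0  →  sig = ⟨3 | 0⟩
  {1,2,4}:  v_{1} + v_{2} + v_{4} = v_{9}  →  sig = ⟨3 | 1⟩
  {2,7,8}:  v_{2} + v_{7} + v_{8} = v_{6}  →  sig = ⟨3 | 1⟩
  {7,8,11}:  v_{7} + v_{8} + v_{11} = v_{5}  →  sig = ⟨3 | 1⟩
  {2,4,7}:  v_{2} + v_{4} + v_{7} = v_{6} + v_{9}  →  sig = ⟨3 | 1 1⟩
  {2,8,10}:  v_{2} + v_{8} + v_{10} = v_{3} + v_{9} + v_{11}  →  sig = ⟨3 | 1 1 1⟩
  {2,4,10}:  v_{2} + v_{4} + v_{10} = v_{3} + 2·v_{9} + v_{11}  →  sig = ⟨3 | 1 1 2⟩
  {3,4,5}:  v_{3} + v_{4} + v_{5} = 2·v_{8}  →  sig = ⟨3 | 2⟩
  {3,7,9,11}:  v_{3} + v_{7} + v_{9} + v_{11} = 0  →  sig = ⟨4 | 0⟩
  {1,3,9,11}:  v_{1} + v_{3} + v_{9} + v_{11} = v_{10}  →  sig = ⟨4 | 1⟩
  {3,4,7,11}:  v_{3} + v_{4} + v_{7} + v_{11} = v_{8}  →  sig = ⟨4 | 1⟩
  {1,3,4,11}:  v_{1} + v_{3} + v_{4} + v_{11} = v_{8} + v_{10}  →  sig = ⟨4 | 1 1⟩
  {3,6,9,11}:  v_{3} + v_{6} + v_{9} + v_{11} = v_{2} + v_{8}  →  sig = ⟨4 | 1 1⟩
  {3,4,6,11}:  v_{3} + v_{4} + v_{6} + v_{11} = v_{2} + 2·v_{8}  →  sig = ⟨4 | 1 2⟩

Sorted signature multiset PRS(X):
    |P|=2: 7 collections, coeffs (), (1), (1), (1), (1,1), (1,1,1), (1,1,1)
    |P|=3: 8 collections, coeffs (), (1), (1), (1), (1,1), (1,1,1), (1,1,2), (2)
    |P|=4: 6 collections, coeffs (), (1), (1), (1,1), (1,1), (1,2)


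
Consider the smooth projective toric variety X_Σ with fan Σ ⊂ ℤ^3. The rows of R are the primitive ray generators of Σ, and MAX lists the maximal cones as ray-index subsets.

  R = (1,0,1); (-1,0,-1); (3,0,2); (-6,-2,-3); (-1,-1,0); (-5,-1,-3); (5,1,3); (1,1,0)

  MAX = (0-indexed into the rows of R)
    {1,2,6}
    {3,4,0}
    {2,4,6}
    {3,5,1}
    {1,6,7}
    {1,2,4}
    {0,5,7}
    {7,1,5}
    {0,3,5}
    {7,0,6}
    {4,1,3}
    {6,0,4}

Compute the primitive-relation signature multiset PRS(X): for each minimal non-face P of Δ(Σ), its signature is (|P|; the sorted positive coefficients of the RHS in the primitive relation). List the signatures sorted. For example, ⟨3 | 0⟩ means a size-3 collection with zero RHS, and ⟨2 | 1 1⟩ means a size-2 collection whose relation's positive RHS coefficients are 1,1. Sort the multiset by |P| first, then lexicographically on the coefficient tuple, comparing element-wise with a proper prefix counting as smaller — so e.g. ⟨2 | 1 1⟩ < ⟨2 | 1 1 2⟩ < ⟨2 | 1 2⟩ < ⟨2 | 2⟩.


Primitive collections (11):

  • {0,1}:  v_{0} + v_{1} = 0  ⟹  sig = ⟨2 | 0⟩
  • {4,7}:  v_{4} + v_{7} = 0  ⟹  sig = ⟨2 | 0⟩
  • {5,6}:  v_{5} + v_{6} = 0  ⟹  sig = ⟨2 | 0⟩
  • {3,6}:  v_{3} + v_{6} = v_{4}  ⟹  sig = ⟨2 | 1⟩
  • {3,7}:  v_{3} + v_{7} = v_{5}  ⟹  sig = ⟨2 | 1⟩
  • {4,5}:  v_{4} + v_{5} = v_{3}  ⟹  sig = ⟨2 | 1⟩
  • {0,2}:  v_{0} + v_{2} = v_{4} + v_{6}  ⟹  sig = ⟨2 | 1 1⟩
  • {2,5}:  v_{2} + v_{5} = v_{1} + v_{4}  ⟹  sig = ⟨2 | 1 1⟩
  • {2,7}:  v_{2} + v_{7} = v_{1} + v_{6}  ⟹  sig = ⟨2 | 1 1⟩
  • {2,3}:  v_{2} + v_{3} = v_{1} + 2·v_{4}  ⟹  sig = ⟨2 | 1 2⟩
  • {1,4,6}:  v_{1} + v_{4} + v_{6} = v_{2}  ⟹  sig = ⟨3 | 1⟩

Signatures (|P|; sorted positive RHS coefficients), sorted:
    |P|=2: 10 collections, coeffs (), (), (), (1), (1), (1), (1,1), (1,1), (1,1), (1,2)
    |P|=3: 1 collection, coeffs (1)


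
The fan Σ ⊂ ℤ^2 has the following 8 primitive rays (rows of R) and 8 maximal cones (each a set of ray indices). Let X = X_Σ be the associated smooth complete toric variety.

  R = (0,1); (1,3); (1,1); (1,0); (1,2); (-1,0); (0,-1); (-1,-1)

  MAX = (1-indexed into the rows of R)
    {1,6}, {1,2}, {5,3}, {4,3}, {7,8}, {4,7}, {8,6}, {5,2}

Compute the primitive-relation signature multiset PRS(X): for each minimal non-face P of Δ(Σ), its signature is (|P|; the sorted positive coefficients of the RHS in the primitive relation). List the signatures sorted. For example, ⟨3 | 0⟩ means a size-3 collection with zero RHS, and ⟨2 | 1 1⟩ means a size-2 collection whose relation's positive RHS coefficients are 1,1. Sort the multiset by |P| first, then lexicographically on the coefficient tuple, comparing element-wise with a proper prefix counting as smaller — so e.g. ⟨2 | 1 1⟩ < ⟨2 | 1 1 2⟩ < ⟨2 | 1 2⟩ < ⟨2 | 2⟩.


20 collections generate NE(X_Σ); each relation:

  {1,7}:  v_{1} + v_{7} = 0  ⇒ sig = ⟨2 | 0⟩
  {3,8}:  v_{3} + v_{8} = 0  ⇒ sig = ⟨2 | 0⟩
  {4,6}:  v_{4} + v_{6} = 0  ⇒ sig = ⟨2 | 0⟩
  {1,3}:  v_{1} + v_{3} = v_{5}  ⇒ sig = ⟨2 | 1⟩
  {1,4}:  v_{1} + v_{4} = v_{3}  ⇒ sig = ⟨2 | 1⟩
  {1,5}:  v_{1} + v_{5} = v_{2}  ⇒ sig = ⟨2 | 1⟩
  {1,8}:  v_{1} + v_{8} = v_{6}  ⇒ sig = ⟨2 | 1⟩
  {2,7}:  v_{2} + v_{7} = v_{5}  ⇒ sig = ⟨2 | 1⟩
  {3,6}:  v_{3} + v_{6} = v_{1}  ⇒ sig = ⟨2 | 1⟩
  {3,7}:  v_{3} + v_{7} = v_{4}  ⇒ sig = ⟨2 | 1⟩
  {4,8}:  v_{4} + v_{8} = v_{7}  ⇒ sig = ⟨2 | 1⟩
  {5,7}:  v_{5} + v_{7} = v_{3}  ⇒ sig = ⟨2 | 1⟩
  {5,8}:  v_{5} + v_{8} = v_{1}  ⇒ sig = ⟨2 | 1⟩
  {6,7}:  v_{6} + v_{7} = v_{8}  ⇒ sig = ⟨2 | 1⟩
  {2,4}:  v_{2} + v_{4} = v_{3} + v_{5}  ⇒ sig = ⟨2 | 1 1⟩
  {2,3}:  v_{2} + v_{3} = 2·v_{5}  ⇒ sig = ⟨2 | 2⟩
  {2,8}:  v_{2} + v_{8} = 2·v_{1}  ⇒ sig = ⟨2 | 2⟩
  {4,5}:  v_{4} + v_{5} = 2·v_{3}  ⇒ sig = ⟨2 | 2⟩
  {5,6}:  v_{5} + v_{6} = 2·v_{1}  ⇒ sig = ⟨2 | 2⟩
  {2,6}:  v_{2} + v_{6} = 3·v_{1}  ⇒ sig = ⟨2 | 3⟩

Hence PRS(X_Σ) =
    ⟨2 | 0⟩
    ⟨2 | 0⟩
    ⟨2 | 0⟩
    ⟨2 | 1⟩
    ⟨2 | 1⟩
    ⟨2 | 1⟩
    ⟨2 | 1⟩
    ⟨2 | 1⟩
    ⟨2 | 1⟩
    ⟨2 | 1⟩
    ⟨2 | 1⟩
    ⟨2 | 1⟩
    ⟨2 | 1⟩
    ⟨2 | 1⟩
    ⟨2 | 1 1⟩
    ⟨2 | 2⟩
    ⟨2 | 2⟩
    ⟨2 | 2⟩
    ⟨2 | 2⟩
    ⟨2 | 3⟩


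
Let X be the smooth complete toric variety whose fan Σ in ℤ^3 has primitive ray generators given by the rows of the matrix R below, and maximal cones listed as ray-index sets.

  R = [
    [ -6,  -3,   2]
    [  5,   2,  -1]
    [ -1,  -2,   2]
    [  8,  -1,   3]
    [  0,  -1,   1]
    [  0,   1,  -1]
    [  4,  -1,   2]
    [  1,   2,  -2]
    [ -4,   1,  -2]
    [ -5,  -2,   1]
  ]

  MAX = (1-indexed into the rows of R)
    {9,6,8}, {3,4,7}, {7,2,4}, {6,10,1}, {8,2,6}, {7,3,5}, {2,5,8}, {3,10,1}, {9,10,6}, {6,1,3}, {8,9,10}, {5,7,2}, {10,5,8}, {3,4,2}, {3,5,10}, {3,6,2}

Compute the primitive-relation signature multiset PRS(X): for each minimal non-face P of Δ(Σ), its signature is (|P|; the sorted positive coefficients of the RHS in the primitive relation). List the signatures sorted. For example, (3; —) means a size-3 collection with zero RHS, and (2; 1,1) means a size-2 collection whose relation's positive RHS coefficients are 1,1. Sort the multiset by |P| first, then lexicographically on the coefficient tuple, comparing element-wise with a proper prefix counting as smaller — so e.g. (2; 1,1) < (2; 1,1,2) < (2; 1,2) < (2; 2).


The 25 primitive collections of Σ (r=10, n=3):

  • {2,10}:  v_{2} + v_{10} = 0  ⟹  sig = (2; —)
  • {3,8}:  v_{3} + v_{8} = 0  ⟹  sig = (2; —)
  • {5,6}:  v_{5} + v_{6} = 0  ⟹  sig = (2; —)
  • {7,9}:  v_{7} + v_{9} = 0  ⟹  sig = (2; —)
  • {1,2}:  v_{1} + v_{2} = v_{3} + v_{6}  ⟹  sig = (2; 1,1)
  • {1,5}:  v_{1} + v_{5} = v_{3} + v_{10}  ⟹  sig = (2; 1,1)
  • {1,8}:  v_{1} + v_{8} = v_{6} + v_{10}  ⟹  sig = (2; 1,1)
  • {2,9}:  v_{2} + v_{9} = v_{6} + v_{8}  ⟹  sig = (2; 1,1)
  • {3,9}:  v_{3} + v_{9} = v_{6} + v_{10}  ⟹  sig = (2; 1,1)
  • {4,8}:  v_{4} + v_{8} = v_{2} + v_{7}  ⟹  sig = (2; 1,1)
  • {4,9}:  v_{4} + v_{9} = v_{2} + v_{3}  ⟹  sig = (2; 1,1)
  • {4,10}:  v_{4} + v_{10} = v_{3} + v_{7}  ⟹  sig = (2; 1,1)
  • {5,9}:  v_{5} + v_{9} = v_{8} + v_{10}  ⟹  sig = (2; 1,1)
  • {6,7}:  v_{6} + v_{7} = v_{2} + v_{3}  ⟹  sig = (2; 1,1)
  • {7,8}:  v_{7} + v_{8} = v_{2} + v_{5}  ⟹  sig = (2; 1,1)
  • {7,10}:  v_{7} + v_{10} = v_{3} + v_{5}  ⟹  sig = (2; 1,1)
  • {1,4}:  v_{1} + v_{4} = v_{2} + 3·v_{3}  ⟹  sig = (2; 1,3)
  • {1,7}:  v_{1} + v_{7} = 2·v_{3}  ⟹  sig = (2; 2)
  • {4,5}:  v_{4} + v_{5} = 2·v_{7}  ⟹  sig = (2; 2)
  • {1,9}:  v_{1} + v_{9} = 2·v_{6} + 2·v_{10}  ⟹  sig = (2; 2,2)
  • {4,6}:  v_{4} + v_{6} = 2·v_{2} + 2·v_{3}  ⟹  sig = (2; 2,2)
  • {2,3,5}:  v_{2} + v_{3} + v_{5} = v_{7}  ⟹  sig = (3; 1)
  • {2,3,7}:  v_{2} + v_{3} + v_{7} = v_{4}  ⟹  sig = (3; 1)
  • {3,6,10}:  v_{3} + v_{6} + v_{10} = v_{1}  ⟹  sig = (3; 1)
  • {6,8,10}:  v_{6} + v_{8} + v_{10} = v_{9}  ⟹  sig = (3; 1)

so the primitive-relation signature multiset is
[(2; —), (2; —), (2; —), (2; —), (2; 1,1), (2; 1,1), (2; 1,1), (2; 1,1), (2; 1,1), (2; 1,1), (2; 1,1), (2; 1,1), (2; 1,1), (2; 1,1), (2; 1,1), (2; 1,1), (2; 1,3), (2; 2), (2; 2), (2; 2,2), (2; 2,2), (3; 1), (3; 1), (3; 1), (3; 1)]


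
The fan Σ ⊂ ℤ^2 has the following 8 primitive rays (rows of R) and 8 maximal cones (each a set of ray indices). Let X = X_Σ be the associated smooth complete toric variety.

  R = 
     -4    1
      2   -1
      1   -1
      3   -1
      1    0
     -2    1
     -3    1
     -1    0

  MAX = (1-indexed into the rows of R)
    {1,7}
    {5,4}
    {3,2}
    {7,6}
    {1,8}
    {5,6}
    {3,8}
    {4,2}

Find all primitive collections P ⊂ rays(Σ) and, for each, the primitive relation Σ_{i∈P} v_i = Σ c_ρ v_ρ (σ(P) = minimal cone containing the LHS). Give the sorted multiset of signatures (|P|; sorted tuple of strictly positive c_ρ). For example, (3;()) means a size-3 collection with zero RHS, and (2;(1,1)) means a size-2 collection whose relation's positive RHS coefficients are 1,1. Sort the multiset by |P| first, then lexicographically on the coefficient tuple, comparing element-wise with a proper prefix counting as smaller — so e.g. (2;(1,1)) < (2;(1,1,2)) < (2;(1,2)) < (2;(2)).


Σ has 20 primitive collections:

  • {2,6}:  v_{2} + v_{6} = 0  →  sig = (2;())
  • {4,7}:  v_{4} + v_{7} = 0  →  sig = (2;())
  • {5,8}:  v_{5} + v_{8} = 0  →  sig = (2;())
  • {1,4}:  v_{1} + v_{4} = v_{8}  →  sig = (2;(1))
  • {1,5}:  v_{1} + v_{5} = v_{7}  →  sig = (2;(1))
  • {2,5}:  v_{2} + v_{5} = v_{4}  →  sig = (2;(1))
  • {2,7}:  v_{2} + v_{7} = v_{8}  →  sig = (2;(1))
  • {2,8}:  v_{2} + v_{8} = v_{3}  →  sig = (2;(1))
  • {3,5}:  v_{3} + v_{5} = v_{2}  →  sig = (2;(1))
  • {3,6}:  v_{3} + v_{6} = v_{8}  →  sig = (2;(1))
  • {4,6}:  v_{4} + v_{6} = v_{5}  →  sig = (2;(1))
  • {4,8}:  v_{4} + v_{8} = v_{2}  →  sig = (2;(1))
  • {5,7}:  v_{5} + v_{7} = v_{6}  →  sig = (2;(1))
  • {6,8}:  v_{6} + v_{8} = v_{7}  →  sig = (2;(1))
  • {7,8}:  v_{7} + v_{8} = v_{1}  →  sig = (2;(1))
  • {1,2}:  v_{1} + v_{2} = 2·v_{8}  →  sig = (2;(2))
  • {1,6}:  v_{1} + v_{6} = 2·v_{7}  →  sig = (2;(2))
  • {3,4}:  v_{3} + v_{4} = 2·v_{2}  →  sig = (2;(2))
  • {3,7}:  v_{3} + v_{7} = 2·v_{8}  →  sig = (2;(2))
  • {1,3}:  v_{1} + v_{3} = 3·v_{8}  →  sig = (2;(3))

Sorted signature multiset PRS(X):
[(2;()), (2;()), (2;()), (2;(1)), (2;(1)), (2;(1)), (2;(1)), (2;(1)), (2;(1)), (2;(1)), (2;(1)), (2;(1)), (2;(1)), (2;(1)), (2;(1)), (2;(2)), (2;(2)), (2;(2)), (2;(2)), (2;(3))]


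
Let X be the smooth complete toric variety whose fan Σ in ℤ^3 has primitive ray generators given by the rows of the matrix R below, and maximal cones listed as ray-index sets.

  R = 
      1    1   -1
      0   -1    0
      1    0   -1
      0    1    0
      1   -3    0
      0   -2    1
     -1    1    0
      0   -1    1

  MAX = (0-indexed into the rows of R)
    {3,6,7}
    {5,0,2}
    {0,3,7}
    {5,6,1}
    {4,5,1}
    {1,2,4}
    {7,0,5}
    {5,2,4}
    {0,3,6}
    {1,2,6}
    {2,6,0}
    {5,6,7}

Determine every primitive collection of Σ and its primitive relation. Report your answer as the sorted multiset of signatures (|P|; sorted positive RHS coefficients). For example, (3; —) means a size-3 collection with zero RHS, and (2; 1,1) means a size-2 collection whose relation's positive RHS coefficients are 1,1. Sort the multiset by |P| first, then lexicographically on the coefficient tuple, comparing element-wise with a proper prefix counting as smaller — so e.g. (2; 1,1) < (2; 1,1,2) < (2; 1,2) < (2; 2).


Minimal non-faces — 14 found among 8 rays, 12 max cones:

  P = {1,3}:  v_{1} + v_{3} = 0 ; sig = (2; —)
  P = {0,1}:  v_{0} + v_{1} = v_{2} ; sig = (2; 1)
  P = {1,7}:  v_{1} + v_{7} = v_{5} ; sig = (2; 1)
  P = {2,3}:  v_{2} + v_{3} = v_{0} ; sig = (2; 1)
  P = {3,5}:  v_{3} + v_{5} = v_{7} ; sig = (2; 1)
  P = {2,7}:  v_{2} + v_{7} = v_{0} + v_{5} ; sig = (2; 1,1)
  P = {3,4}:  v_{3} + v_{4} = v_{2} + v_{5} ; sig = (2; 1,1)
  P = {0,4}:  v_{0} + v_{4} = 2·v_{2} + v_{5} ; sig = (2; 1,2)
  P = {4,7}:  v_{4} + v_{7} = v_{2} + 2·v_{5} ; sig = (2; 1,2)
  P = {4,6}:  v_{4} + v_{6} = 2·v_{1} ; sig = (2; 2)
  P = {0,5,6}:  v_{0} + v_{5} + v_{6} = 0 ; sig = (3; —)
  P = {0,6,7}:  v_{0} + v_{6} + v_{7} = v_{3} ; sig = (3; 1)
  P = {1,2,5}:  v_{1} + v_{2} + v_{5} = v_{4} ; sig = (3; 1)
  P = {2,5,6}:  v_{2} + v_{5} + v_{6} = v_{1} ; sig = (3; 1)

so the primitive-relation signature multiset is
{ (2; —),  (2; 1) ×4,  (2; 1,1) ×2,  (2; 1,2) ×2,  (2; 2),  (3; —),  (3; 1) ×3 }
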